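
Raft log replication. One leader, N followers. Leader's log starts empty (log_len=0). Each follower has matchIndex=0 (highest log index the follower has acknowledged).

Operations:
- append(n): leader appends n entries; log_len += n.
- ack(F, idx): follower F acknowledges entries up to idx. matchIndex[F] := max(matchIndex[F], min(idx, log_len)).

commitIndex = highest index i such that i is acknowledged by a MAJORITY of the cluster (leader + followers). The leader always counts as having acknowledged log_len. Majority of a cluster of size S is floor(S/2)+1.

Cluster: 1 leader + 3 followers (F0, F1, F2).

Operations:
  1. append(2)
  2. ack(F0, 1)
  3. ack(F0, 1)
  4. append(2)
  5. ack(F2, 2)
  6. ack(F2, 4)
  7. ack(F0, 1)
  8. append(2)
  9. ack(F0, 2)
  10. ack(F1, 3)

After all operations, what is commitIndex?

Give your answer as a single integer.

Op 1: append 2 -> log_len=2
Op 2: F0 acks idx 1 -> match: F0=1 F1=0 F2=0; commitIndex=0
Op 3: F0 acks idx 1 -> match: F0=1 F1=0 F2=0; commitIndex=0
Op 4: append 2 -> log_len=4
Op 5: F2 acks idx 2 -> match: F0=1 F1=0 F2=2; commitIndex=1
Op 6: F2 acks idx 4 -> match: F0=1 F1=0 F2=4; commitIndex=1
Op 7: F0 acks idx 1 -> match: F0=1 F1=0 F2=4; commitIndex=1
Op 8: append 2 -> log_len=6
Op 9: F0 acks idx 2 -> match: F0=2 F1=0 F2=4; commitIndex=2
Op 10: F1 acks idx 3 -> match: F0=2 F1=3 F2=4; commitIndex=3

Answer: 3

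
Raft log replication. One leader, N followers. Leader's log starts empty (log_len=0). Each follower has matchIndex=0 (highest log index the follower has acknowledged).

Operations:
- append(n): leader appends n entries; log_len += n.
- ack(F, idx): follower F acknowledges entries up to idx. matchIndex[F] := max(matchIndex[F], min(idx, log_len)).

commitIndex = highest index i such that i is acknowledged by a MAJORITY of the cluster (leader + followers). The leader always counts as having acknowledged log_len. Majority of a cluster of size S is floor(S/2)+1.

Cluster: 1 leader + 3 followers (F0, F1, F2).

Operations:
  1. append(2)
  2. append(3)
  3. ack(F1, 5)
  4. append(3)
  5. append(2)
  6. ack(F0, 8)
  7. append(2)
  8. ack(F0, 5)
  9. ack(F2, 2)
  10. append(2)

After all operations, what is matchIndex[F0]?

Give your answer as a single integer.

Answer: 8

Derivation:
Op 1: append 2 -> log_len=2
Op 2: append 3 -> log_len=5
Op 3: F1 acks idx 5 -> match: F0=0 F1=5 F2=0; commitIndex=0
Op 4: append 3 -> log_len=8
Op 5: append 2 -> log_len=10
Op 6: F0 acks idx 8 -> match: F0=8 F1=5 F2=0; commitIndex=5
Op 7: append 2 -> log_len=12
Op 8: F0 acks idx 5 -> match: F0=8 F1=5 F2=0; commitIndex=5
Op 9: F2 acks idx 2 -> match: F0=8 F1=5 F2=2; commitIndex=5
Op 10: append 2 -> log_len=14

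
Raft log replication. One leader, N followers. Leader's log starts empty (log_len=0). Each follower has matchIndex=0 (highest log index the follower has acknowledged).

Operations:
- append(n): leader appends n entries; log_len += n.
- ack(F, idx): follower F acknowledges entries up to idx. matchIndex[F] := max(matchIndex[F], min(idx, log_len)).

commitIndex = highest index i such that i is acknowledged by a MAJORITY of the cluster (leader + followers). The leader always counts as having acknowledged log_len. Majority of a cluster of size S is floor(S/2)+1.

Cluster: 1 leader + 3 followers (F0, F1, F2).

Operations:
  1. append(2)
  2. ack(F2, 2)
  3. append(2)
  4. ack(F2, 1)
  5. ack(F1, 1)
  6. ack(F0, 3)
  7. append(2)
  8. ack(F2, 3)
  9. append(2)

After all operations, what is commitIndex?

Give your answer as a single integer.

Answer: 3

Derivation:
Op 1: append 2 -> log_len=2
Op 2: F2 acks idx 2 -> match: F0=0 F1=0 F2=2; commitIndex=0
Op 3: append 2 -> log_len=4
Op 4: F2 acks idx 1 -> match: F0=0 F1=0 F2=2; commitIndex=0
Op 5: F1 acks idx 1 -> match: F0=0 F1=1 F2=2; commitIndex=1
Op 6: F0 acks idx 3 -> match: F0=3 F1=1 F2=2; commitIndex=2
Op 7: append 2 -> log_len=6
Op 8: F2 acks idx 3 -> match: F0=3 F1=1 F2=3; commitIndex=3
Op 9: append 2 -> log_len=8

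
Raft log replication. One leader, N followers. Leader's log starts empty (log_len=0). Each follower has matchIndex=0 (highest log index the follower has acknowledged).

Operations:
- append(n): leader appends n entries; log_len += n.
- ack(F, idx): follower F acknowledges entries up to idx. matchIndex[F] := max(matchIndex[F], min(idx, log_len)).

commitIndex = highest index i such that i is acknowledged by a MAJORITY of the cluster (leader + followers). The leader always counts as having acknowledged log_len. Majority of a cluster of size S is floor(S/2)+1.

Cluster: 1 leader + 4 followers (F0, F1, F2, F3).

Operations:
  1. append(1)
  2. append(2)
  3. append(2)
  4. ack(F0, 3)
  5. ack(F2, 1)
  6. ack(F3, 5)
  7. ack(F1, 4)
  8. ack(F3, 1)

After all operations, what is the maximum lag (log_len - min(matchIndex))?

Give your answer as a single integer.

Answer: 4

Derivation:
Op 1: append 1 -> log_len=1
Op 2: append 2 -> log_len=3
Op 3: append 2 -> log_len=5
Op 4: F0 acks idx 3 -> match: F0=3 F1=0 F2=0 F3=0; commitIndex=0
Op 5: F2 acks idx 1 -> match: F0=3 F1=0 F2=1 F3=0; commitIndex=1
Op 6: F3 acks idx 5 -> match: F0=3 F1=0 F2=1 F3=5; commitIndex=3
Op 7: F1 acks idx 4 -> match: F0=3 F1=4 F2=1 F3=5; commitIndex=4
Op 8: F3 acks idx 1 -> match: F0=3 F1=4 F2=1 F3=5; commitIndex=4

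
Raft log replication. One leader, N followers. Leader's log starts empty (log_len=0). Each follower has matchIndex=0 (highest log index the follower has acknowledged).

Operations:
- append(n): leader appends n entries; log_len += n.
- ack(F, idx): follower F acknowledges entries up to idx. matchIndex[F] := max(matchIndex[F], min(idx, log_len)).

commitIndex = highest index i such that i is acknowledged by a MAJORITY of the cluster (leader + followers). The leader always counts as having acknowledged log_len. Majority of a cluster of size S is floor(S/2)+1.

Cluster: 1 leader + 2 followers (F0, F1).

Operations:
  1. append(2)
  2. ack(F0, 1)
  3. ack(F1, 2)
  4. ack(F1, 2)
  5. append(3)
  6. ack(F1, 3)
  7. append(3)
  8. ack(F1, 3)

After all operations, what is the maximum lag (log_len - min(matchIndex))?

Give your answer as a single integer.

Op 1: append 2 -> log_len=2
Op 2: F0 acks idx 1 -> match: F0=1 F1=0; commitIndex=1
Op 3: F1 acks idx 2 -> match: F0=1 F1=2; commitIndex=2
Op 4: F1 acks idx 2 -> match: F0=1 F1=2; commitIndex=2
Op 5: append 3 -> log_len=5
Op 6: F1 acks idx 3 -> match: F0=1 F1=3; commitIndex=3
Op 7: append 3 -> log_len=8
Op 8: F1 acks idx 3 -> match: F0=1 F1=3; commitIndex=3

Answer: 7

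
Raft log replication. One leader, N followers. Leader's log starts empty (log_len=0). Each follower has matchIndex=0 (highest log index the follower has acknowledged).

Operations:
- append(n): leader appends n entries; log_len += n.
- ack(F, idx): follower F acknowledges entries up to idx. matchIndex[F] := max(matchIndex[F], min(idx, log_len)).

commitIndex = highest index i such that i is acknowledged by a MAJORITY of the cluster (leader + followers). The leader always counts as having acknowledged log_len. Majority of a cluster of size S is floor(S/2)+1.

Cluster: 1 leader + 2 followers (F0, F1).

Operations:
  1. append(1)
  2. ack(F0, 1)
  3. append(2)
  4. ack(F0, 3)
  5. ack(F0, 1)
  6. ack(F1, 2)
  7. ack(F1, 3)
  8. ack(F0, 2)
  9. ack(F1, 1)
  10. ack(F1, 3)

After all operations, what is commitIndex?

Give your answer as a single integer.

Answer: 3

Derivation:
Op 1: append 1 -> log_len=1
Op 2: F0 acks idx 1 -> match: F0=1 F1=0; commitIndex=1
Op 3: append 2 -> log_len=3
Op 4: F0 acks idx 3 -> match: F0=3 F1=0; commitIndex=3
Op 5: F0 acks idx 1 -> match: F0=3 F1=0; commitIndex=3
Op 6: F1 acks idx 2 -> match: F0=3 F1=2; commitIndex=3
Op 7: F1 acks idx 3 -> match: F0=3 F1=3; commitIndex=3
Op 8: F0 acks idx 2 -> match: F0=3 F1=3; commitIndex=3
Op 9: F1 acks idx 1 -> match: F0=3 F1=3; commitIndex=3
Op 10: F1 acks idx 3 -> match: F0=3 F1=3; commitIndex=3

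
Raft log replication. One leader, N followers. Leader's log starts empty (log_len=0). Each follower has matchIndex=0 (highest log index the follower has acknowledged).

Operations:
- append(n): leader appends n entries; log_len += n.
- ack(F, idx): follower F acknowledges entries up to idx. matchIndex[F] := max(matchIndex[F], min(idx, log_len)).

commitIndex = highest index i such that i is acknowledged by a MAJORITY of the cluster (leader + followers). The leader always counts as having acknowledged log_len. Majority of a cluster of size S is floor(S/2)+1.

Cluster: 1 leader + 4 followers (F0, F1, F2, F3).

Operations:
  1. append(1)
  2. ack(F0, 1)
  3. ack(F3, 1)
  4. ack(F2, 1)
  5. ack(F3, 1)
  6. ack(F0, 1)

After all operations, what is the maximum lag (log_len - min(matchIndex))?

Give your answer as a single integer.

Answer: 1

Derivation:
Op 1: append 1 -> log_len=1
Op 2: F0 acks idx 1 -> match: F0=1 F1=0 F2=0 F3=0; commitIndex=0
Op 3: F3 acks idx 1 -> match: F0=1 F1=0 F2=0 F3=1; commitIndex=1
Op 4: F2 acks idx 1 -> match: F0=1 F1=0 F2=1 F3=1; commitIndex=1
Op 5: F3 acks idx 1 -> match: F0=1 F1=0 F2=1 F3=1; commitIndex=1
Op 6: F0 acks idx 1 -> match: F0=1 F1=0 F2=1 F3=1; commitIndex=1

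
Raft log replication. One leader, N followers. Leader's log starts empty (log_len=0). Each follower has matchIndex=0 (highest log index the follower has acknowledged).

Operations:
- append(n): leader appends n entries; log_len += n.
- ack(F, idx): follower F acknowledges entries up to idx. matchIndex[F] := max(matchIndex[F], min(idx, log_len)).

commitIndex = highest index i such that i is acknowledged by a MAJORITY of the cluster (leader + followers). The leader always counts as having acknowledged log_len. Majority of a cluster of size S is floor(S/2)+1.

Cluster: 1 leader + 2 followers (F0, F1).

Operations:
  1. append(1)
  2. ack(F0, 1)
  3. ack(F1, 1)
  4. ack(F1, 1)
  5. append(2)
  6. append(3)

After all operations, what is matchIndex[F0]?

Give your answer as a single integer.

Op 1: append 1 -> log_len=1
Op 2: F0 acks idx 1 -> match: F0=1 F1=0; commitIndex=1
Op 3: F1 acks idx 1 -> match: F0=1 F1=1; commitIndex=1
Op 4: F1 acks idx 1 -> match: F0=1 F1=1; commitIndex=1
Op 5: append 2 -> log_len=3
Op 6: append 3 -> log_len=6

Answer: 1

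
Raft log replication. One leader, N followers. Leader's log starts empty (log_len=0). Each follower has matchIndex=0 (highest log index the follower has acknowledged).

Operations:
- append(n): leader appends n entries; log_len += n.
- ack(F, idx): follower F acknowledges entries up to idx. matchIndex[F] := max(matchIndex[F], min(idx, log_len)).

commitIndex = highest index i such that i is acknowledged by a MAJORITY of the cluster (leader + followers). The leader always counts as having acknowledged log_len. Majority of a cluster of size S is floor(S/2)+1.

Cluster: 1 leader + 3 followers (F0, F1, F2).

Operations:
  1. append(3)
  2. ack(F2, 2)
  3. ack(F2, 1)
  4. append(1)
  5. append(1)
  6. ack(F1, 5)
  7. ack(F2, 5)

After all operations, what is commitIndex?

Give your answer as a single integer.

Answer: 5

Derivation:
Op 1: append 3 -> log_len=3
Op 2: F2 acks idx 2 -> match: F0=0 F1=0 F2=2; commitIndex=0
Op 3: F2 acks idx 1 -> match: F0=0 F1=0 F2=2; commitIndex=0
Op 4: append 1 -> log_len=4
Op 5: append 1 -> log_len=5
Op 6: F1 acks idx 5 -> match: F0=0 F1=5 F2=2; commitIndex=2
Op 7: F2 acks idx 5 -> match: F0=0 F1=5 F2=5; commitIndex=5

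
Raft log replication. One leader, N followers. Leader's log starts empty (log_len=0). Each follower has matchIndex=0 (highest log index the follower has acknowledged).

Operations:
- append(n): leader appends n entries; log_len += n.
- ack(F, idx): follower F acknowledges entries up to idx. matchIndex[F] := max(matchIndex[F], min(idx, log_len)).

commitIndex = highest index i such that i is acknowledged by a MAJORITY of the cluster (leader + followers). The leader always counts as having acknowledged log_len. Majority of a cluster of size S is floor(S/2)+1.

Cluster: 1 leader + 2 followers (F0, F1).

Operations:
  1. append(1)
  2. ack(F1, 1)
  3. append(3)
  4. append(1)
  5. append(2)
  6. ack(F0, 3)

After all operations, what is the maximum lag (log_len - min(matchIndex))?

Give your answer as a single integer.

Answer: 6

Derivation:
Op 1: append 1 -> log_len=1
Op 2: F1 acks idx 1 -> match: F0=0 F1=1; commitIndex=1
Op 3: append 3 -> log_len=4
Op 4: append 1 -> log_len=5
Op 5: append 2 -> log_len=7
Op 6: F0 acks idx 3 -> match: F0=3 F1=1; commitIndex=3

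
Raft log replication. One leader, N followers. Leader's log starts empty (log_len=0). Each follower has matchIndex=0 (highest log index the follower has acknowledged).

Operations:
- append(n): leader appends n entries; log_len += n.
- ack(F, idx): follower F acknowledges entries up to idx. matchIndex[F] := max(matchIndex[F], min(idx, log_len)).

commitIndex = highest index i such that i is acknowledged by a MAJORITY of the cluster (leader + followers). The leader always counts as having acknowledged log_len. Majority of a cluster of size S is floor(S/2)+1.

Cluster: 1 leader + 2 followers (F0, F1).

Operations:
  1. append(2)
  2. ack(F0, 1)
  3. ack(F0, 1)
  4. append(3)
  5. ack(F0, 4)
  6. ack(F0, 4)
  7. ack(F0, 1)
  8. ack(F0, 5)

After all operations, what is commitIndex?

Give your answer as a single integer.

Op 1: append 2 -> log_len=2
Op 2: F0 acks idx 1 -> match: F0=1 F1=0; commitIndex=1
Op 3: F0 acks idx 1 -> match: F0=1 F1=0; commitIndex=1
Op 4: append 3 -> log_len=5
Op 5: F0 acks idx 4 -> match: F0=4 F1=0; commitIndex=4
Op 6: F0 acks idx 4 -> match: F0=4 F1=0; commitIndex=4
Op 7: F0 acks idx 1 -> match: F0=4 F1=0; commitIndex=4
Op 8: F0 acks idx 5 -> match: F0=5 F1=0; commitIndex=5

Answer: 5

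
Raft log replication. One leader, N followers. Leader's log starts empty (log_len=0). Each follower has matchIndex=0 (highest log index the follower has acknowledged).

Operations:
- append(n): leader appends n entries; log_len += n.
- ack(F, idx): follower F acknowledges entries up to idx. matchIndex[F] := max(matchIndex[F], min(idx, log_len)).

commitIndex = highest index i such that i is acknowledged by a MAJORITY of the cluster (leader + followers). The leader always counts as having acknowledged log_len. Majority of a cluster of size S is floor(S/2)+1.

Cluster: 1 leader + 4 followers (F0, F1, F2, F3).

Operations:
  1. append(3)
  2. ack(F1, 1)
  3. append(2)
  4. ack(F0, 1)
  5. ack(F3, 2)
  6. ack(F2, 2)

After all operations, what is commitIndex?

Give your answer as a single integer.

Answer: 2

Derivation:
Op 1: append 3 -> log_len=3
Op 2: F1 acks idx 1 -> match: F0=0 F1=1 F2=0 F3=0; commitIndex=0
Op 3: append 2 -> log_len=5
Op 4: F0 acks idx 1 -> match: F0=1 F1=1 F2=0 F3=0; commitIndex=1
Op 5: F3 acks idx 2 -> match: F0=1 F1=1 F2=0 F3=2; commitIndex=1
Op 6: F2 acks idx 2 -> match: F0=1 F1=1 F2=2 F3=2; commitIndex=2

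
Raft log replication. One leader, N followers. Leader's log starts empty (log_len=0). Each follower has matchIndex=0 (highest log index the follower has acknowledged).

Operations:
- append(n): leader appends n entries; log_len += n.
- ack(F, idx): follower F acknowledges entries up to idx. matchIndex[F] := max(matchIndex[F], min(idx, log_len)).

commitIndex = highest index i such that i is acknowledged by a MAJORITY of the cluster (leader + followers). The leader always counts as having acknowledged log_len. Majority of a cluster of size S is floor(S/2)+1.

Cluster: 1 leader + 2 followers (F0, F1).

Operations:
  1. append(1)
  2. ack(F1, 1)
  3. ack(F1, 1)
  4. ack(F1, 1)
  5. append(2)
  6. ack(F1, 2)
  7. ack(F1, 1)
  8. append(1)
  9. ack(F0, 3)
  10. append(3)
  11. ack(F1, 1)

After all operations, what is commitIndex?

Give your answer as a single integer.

Op 1: append 1 -> log_len=1
Op 2: F1 acks idx 1 -> match: F0=0 F1=1; commitIndex=1
Op 3: F1 acks idx 1 -> match: F0=0 F1=1; commitIndex=1
Op 4: F1 acks idx 1 -> match: F0=0 F1=1; commitIndex=1
Op 5: append 2 -> log_len=3
Op 6: F1 acks idx 2 -> match: F0=0 F1=2; commitIndex=2
Op 7: F1 acks idx 1 -> match: F0=0 F1=2; commitIndex=2
Op 8: append 1 -> log_len=4
Op 9: F0 acks idx 3 -> match: F0=3 F1=2; commitIndex=3
Op 10: append 3 -> log_len=7
Op 11: F1 acks idx 1 -> match: F0=3 F1=2; commitIndex=3

Answer: 3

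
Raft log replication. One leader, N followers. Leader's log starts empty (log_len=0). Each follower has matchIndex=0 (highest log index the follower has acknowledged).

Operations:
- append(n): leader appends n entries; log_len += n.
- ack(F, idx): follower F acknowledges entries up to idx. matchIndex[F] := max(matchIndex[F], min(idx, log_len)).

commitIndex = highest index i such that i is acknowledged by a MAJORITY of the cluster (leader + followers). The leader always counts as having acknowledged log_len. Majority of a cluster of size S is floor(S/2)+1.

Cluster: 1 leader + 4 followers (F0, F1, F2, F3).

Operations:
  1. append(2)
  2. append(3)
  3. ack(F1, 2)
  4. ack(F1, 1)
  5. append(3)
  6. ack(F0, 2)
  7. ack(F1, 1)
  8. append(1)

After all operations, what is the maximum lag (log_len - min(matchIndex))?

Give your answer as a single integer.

Op 1: append 2 -> log_len=2
Op 2: append 3 -> log_len=5
Op 3: F1 acks idx 2 -> match: F0=0 F1=2 F2=0 F3=0; commitIndex=0
Op 4: F1 acks idx 1 -> match: F0=0 F1=2 F2=0 F3=0; commitIndex=0
Op 5: append 3 -> log_len=8
Op 6: F0 acks idx 2 -> match: F0=2 F1=2 F2=0 F3=0; commitIndex=2
Op 7: F1 acks idx 1 -> match: F0=2 F1=2 F2=0 F3=0; commitIndex=2
Op 8: append 1 -> log_len=9

Answer: 9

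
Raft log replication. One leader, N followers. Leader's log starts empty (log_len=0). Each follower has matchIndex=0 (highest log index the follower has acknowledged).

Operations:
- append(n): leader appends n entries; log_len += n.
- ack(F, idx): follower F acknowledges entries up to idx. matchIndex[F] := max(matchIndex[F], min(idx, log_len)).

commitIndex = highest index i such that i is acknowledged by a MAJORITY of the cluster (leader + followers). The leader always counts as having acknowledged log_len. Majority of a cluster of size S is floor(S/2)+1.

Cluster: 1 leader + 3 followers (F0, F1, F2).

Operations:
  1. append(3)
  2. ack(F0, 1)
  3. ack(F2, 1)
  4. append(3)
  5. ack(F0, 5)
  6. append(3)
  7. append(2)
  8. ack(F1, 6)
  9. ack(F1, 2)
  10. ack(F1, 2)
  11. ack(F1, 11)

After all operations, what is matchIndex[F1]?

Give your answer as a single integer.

Op 1: append 3 -> log_len=3
Op 2: F0 acks idx 1 -> match: F0=1 F1=0 F2=0; commitIndex=0
Op 3: F2 acks idx 1 -> match: F0=1 F1=0 F2=1; commitIndex=1
Op 4: append 3 -> log_len=6
Op 5: F0 acks idx 5 -> match: F0=5 F1=0 F2=1; commitIndex=1
Op 6: append 3 -> log_len=9
Op 7: append 2 -> log_len=11
Op 8: F1 acks idx 6 -> match: F0=5 F1=6 F2=1; commitIndex=5
Op 9: F1 acks idx 2 -> match: F0=5 F1=6 F2=1; commitIndex=5
Op 10: F1 acks idx 2 -> match: F0=5 F1=6 F2=1; commitIndex=5
Op 11: F1 acks idx 11 -> match: F0=5 F1=11 F2=1; commitIndex=5

Answer: 11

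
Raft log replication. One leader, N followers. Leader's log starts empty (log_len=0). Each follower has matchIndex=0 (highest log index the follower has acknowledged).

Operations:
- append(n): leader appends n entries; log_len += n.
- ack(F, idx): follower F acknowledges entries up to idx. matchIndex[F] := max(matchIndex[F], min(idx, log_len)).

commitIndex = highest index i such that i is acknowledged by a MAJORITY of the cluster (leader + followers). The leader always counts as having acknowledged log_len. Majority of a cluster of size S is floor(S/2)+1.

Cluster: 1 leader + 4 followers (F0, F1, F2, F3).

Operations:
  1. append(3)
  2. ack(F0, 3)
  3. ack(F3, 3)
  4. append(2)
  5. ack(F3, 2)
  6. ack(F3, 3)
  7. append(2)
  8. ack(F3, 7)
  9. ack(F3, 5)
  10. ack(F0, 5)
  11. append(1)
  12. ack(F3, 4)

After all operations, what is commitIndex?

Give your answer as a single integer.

Op 1: append 3 -> log_len=3
Op 2: F0 acks idx 3 -> match: F0=3 F1=0 F2=0 F3=0; commitIndex=0
Op 3: F3 acks idx 3 -> match: F0=3 F1=0 F2=0 F3=3; commitIndex=3
Op 4: append 2 -> log_len=5
Op 5: F3 acks idx 2 -> match: F0=3 F1=0 F2=0 F3=3; commitIndex=3
Op 6: F3 acks idx 3 -> match: F0=3 F1=0 F2=0 F3=3; commitIndex=3
Op 7: append 2 -> log_len=7
Op 8: F3 acks idx 7 -> match: F0=3 F1=0 F2=0 F3=7; commitIndex=3
Op 9: F3 acks idx 5 -> match: F0=3 F1=0 F2=0 F3=7; commitIndex=3
Op 10: F0 acks idx 5 -> match: F0=5 F1=0 F2=0 F3=7; commitIndex=5
Op 11: append 1 -> log_len=8
Op 12: F3 acks idx 4 -> match: F0=5 F1=0 F2=0 F3=7; commitIndex=5

Answer: 5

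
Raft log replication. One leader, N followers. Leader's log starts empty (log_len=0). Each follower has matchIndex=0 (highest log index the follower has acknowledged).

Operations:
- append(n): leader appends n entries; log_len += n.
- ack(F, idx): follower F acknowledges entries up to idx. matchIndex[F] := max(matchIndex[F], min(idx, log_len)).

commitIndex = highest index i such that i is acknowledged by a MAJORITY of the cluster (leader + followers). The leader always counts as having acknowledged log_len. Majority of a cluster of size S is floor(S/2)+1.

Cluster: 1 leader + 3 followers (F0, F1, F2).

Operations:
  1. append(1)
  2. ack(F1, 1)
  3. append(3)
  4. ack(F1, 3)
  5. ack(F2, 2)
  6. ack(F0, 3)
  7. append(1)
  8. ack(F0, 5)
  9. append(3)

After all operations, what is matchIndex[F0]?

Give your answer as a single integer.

Answer: 5

Derivation:
Op 1: append 1 -> log_len=1
Op 2: F1 acks idx 1 -> match: F0=0 F1=1 F2=0; commitIndex=0
Op 3: append 3 -> log_len=4
Op 4: F1 acks idx 3 -> match: F0=0 F1=3 F2=0; commitIndex=0
Op 5: F2 acks idx 2 -> match: F0=0 F1=3 F2=2; commitIndex=2
Op 6: F0 acks idx 3 -> match: F0=3 F1=3 F2=2; commitIndex=3
Op 7: append 1 -> log_len=5
Op 8: F0 acks idx 5 -> match: F0=5 F1=3 F2=2; commitIndex=3
Op 9: append 3 -> log_len=8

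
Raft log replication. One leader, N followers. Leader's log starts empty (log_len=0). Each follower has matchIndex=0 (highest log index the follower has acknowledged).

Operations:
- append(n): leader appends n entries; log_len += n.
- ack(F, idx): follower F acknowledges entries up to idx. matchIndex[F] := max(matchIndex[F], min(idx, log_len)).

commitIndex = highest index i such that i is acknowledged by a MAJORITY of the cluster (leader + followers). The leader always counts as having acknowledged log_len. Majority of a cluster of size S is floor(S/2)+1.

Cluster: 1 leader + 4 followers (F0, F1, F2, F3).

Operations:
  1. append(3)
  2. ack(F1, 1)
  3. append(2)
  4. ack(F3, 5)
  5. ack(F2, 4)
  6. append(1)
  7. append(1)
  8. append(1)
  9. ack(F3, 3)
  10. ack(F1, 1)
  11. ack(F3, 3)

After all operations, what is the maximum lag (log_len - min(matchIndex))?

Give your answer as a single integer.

Op 1: append 3 -> log_len=3
Op 2: F1 acks idx 1 -> match: F0=0 F1=1 F2=0 F3=0; commitIndex=0
Op 3: append 2 -> log_len=5
Op 4: F3 acks idx 5 -> match: F0=0 F1=1 F2=0 F3=5; commitIndex=1
Op 5: F2 acks idx 4 -> match: F0=0 F1=1 F2=4 F3=5; commitIndex=4
Op 6: append 1 -> log_len=6
Op 7: append 1 -> log_len=7
Op 8: append 1 -> log_len=8
Op 9: F3 acks idx 3 -> match: F0=0 F1=1 F2=4 F3=5; commitIndex=4
Op 10: F1 acks idx 1 -> match: F0=0 F1=1 F2=4 F3=5; commitIndex=4
Op 11: F3 acks idx 3 -> match: F0=0 F1=1 F2=4 F3=5; commitIndex=4

Answer: 8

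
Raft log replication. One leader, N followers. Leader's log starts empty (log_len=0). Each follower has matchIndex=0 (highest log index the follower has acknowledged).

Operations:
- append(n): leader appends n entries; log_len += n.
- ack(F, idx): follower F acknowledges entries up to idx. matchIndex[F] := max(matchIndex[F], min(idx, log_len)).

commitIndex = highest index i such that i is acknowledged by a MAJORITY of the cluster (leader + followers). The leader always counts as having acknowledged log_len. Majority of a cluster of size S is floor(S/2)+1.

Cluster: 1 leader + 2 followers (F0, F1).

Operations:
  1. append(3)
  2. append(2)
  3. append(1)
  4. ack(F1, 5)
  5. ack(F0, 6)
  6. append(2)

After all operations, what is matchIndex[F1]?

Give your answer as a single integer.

Op 1: append 3 -> log_len=3
Op 2: append 2 -> log_len=5
Op 3: append 1 -> log_len=6
Op 4: F1 acks idx 5 -> match: F0=0 F1=5; commitIndex=5
Op 5: F0 acks idx 6 -> match: F0=6 F1=5; commitIndex=6
Op 6: append 2 -> log_len=8

Answer: 5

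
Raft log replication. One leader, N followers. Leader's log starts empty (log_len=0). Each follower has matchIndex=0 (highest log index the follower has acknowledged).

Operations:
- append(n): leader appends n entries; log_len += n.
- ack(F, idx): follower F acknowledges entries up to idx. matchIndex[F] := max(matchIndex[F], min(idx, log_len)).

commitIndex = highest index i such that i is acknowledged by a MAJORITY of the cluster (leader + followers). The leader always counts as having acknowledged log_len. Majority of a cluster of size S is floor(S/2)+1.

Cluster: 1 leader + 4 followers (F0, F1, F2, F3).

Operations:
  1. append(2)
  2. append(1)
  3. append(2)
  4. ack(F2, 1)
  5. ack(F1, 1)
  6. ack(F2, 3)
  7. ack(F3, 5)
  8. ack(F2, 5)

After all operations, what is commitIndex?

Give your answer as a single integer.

Op 1: append 2 -> log_len=2
Op 2: append 1 -> log_len=3
Op 3: append 2 -> log_len=5
Op 4: F2 acks idx 1 -> match: F0=0 F1=0 F2=1 F3=0; commitIndex=0
Op 5: F1 acks idx 1 -> match: F0=0 F1=1 F2=1 F3=0; commitIndex=1
Op 6: F2 acks idx 3 -> match: F0=0 F1=1 F2=3 F3=0; commitIndex=1
Op 7: F3 acks idx 5 -> match: F0=0 F1=1 F2=3 F3=5; commitIndex=3
Op 8: F2 acks idx 5 -> match: F0=0 F1=1 F2=5 F3=5; commitIndex=5

Answer: 5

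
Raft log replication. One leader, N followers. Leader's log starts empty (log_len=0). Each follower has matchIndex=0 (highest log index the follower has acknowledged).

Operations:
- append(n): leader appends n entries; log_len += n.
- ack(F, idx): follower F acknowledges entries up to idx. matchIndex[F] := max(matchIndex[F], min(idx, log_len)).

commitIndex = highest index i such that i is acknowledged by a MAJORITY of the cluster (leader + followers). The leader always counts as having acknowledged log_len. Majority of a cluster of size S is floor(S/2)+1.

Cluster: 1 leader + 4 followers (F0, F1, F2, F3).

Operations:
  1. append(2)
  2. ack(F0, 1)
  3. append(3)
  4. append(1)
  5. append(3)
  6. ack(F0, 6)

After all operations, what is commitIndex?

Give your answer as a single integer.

Answer: 0

Derivation:
Op 1: append 2 -> log_len=2
Op 2: F0 acks idx 1 -> match: F0=1 F1=0 F2=0 F3=0; commitIndex=0
Op 3: append 3 -> log_len=5
Op 4: append 1 -> log_len=6
Op 5: append 3 -> log_len=9
Op 6: F0 acks idx 6 -> match: F0=6 F1=0 F2=0 F3=0; commitIndex=0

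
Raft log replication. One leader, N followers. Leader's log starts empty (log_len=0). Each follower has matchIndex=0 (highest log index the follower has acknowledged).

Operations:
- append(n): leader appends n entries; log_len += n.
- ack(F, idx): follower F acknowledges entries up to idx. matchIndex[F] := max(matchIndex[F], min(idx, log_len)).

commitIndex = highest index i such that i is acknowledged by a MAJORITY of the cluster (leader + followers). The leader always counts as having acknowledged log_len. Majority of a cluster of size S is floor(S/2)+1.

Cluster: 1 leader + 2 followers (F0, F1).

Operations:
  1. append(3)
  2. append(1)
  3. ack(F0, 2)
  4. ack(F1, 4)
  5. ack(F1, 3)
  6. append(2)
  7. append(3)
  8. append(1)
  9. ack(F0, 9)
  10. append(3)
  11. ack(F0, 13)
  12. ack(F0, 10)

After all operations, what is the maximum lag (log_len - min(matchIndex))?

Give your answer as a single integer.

Op 1: append 3 -> log_len=3
Op 2: append 1 -> log_len=4
Op 3: F0 acks idx 2 -> match: F0=2 F1=0; commitIndex=2
Op 4: F1 acks idx 4 -> match: F0=2 F1=4; commitIndex=4
Op 5: F1 acks idx 3 -> match: F0=2 F1=4; commitIndex=4
Op 6: append 2 -> log_len=6
Op 7: append 3 -> log_len=9
Op 8: append 1 -> log_len=10
Op 9: F0 acks idx 9 -> match: F0=9 F1=4; commitIndex=9
Op 10: append 3 -> log_len=13
Op 11: F0 acks idx 13 -> match: F0=13 F1=4; commitIndex=13
Op 12: F0 acks idx 10 -> match: F0=13 F1=4; commitIndex=13

Answer: 9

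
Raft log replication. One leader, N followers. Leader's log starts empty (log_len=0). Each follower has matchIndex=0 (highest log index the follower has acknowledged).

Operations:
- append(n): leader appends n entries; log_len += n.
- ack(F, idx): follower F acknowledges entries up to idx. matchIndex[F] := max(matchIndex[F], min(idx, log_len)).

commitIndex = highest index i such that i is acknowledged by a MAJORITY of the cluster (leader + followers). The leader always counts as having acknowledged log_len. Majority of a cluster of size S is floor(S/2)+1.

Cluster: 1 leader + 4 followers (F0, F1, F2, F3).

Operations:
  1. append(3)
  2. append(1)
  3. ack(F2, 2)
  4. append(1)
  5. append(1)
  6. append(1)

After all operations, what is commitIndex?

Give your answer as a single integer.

Op 1: append 3 -> log_len=3
Op 2: append 1 -> log_len=4
Op 3: F2 acks idx 2 -> match: F0=0 F1=0 F2=2 F3=0; commitIndex=0
Op 4: append 1 -> log_len=5
Op 5: append 1 -> log_len=6
Op 6: append 1 -> log_len=7

Answer: 0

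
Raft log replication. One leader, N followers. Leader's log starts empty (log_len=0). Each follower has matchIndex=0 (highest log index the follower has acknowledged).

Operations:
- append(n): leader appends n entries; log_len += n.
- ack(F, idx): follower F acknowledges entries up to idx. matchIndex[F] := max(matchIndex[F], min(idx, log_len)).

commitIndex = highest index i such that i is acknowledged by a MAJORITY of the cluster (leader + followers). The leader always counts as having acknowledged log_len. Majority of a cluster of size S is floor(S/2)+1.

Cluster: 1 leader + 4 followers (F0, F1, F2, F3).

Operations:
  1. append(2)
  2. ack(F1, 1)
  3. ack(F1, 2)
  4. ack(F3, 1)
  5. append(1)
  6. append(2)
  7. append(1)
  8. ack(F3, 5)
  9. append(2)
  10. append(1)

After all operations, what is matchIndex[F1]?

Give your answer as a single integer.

Answer: 2

Derivation:
Op 1: append 2 -> log_len=2
Op 2: F1 acks idx 1 -> match: F0=0 F1=1 F2=0 F3=0; commitIndex=0
Op 3: F1 acks idx 2 -> match: F0=0 F1=2 F2=0 F3=0; commitIndex=0
Op 4: F3 acks idx 1 -> match: F0=0 F1=2 F2=0 F3=1; commitIndex=1
Op 5: append 1 -> log_len=3
Op 6: append 2 -> log_len=5
Op 7: append 1 -> log_len=6
Op 8: F3 acks idx 5 -> match: F0=0 F1=2 F2=0 F3=5; commitIndex=2
Op 9: append 2 -> log_len=8
Op 10: append 1 -> log_len=9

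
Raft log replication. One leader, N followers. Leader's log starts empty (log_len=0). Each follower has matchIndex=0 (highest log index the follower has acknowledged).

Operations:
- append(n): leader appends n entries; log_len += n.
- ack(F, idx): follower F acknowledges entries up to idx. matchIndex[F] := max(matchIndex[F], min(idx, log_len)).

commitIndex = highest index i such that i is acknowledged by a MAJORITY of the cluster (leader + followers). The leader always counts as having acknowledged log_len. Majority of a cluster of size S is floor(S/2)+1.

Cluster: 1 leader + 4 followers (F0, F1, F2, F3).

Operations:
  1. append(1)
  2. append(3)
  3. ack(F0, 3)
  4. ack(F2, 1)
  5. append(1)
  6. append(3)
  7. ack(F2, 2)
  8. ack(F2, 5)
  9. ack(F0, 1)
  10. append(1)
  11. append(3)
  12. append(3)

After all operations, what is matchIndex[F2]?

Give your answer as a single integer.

Op 1: append 1 -> log_len=1
Op 2: append 3 -> log_len=4
Op 3: F0 acks idx 3 -> match: F0=3 F1=0 F2=0 F3=0; commitIndex=0
Op 4: F2 acks idx 1 -> match: F0=3 F1=0 F2=1 F3=0; commitIndex=1
Op 5: append 1 -> log_len=5
Op 6: append 3 -> log_len=8
Op 7: F2 acks idx 2 -> match: F0=3 F1=0 F2=2 F3=0; commitIndex=2
Op 8: F2 acks idx 5 -> match: F0=3 F1=0 F2=5 F3=0; commitIndex=3
Op 9: F0 acks idx 1 -> match: F0=3 F1=0 F2=5 F3=0; commitIndex=3
Op 10: append 1 -> log_len=9
Op 11: append 3 -> log_len=12
Op 12: append 3 -> log_len=15

Answer: 5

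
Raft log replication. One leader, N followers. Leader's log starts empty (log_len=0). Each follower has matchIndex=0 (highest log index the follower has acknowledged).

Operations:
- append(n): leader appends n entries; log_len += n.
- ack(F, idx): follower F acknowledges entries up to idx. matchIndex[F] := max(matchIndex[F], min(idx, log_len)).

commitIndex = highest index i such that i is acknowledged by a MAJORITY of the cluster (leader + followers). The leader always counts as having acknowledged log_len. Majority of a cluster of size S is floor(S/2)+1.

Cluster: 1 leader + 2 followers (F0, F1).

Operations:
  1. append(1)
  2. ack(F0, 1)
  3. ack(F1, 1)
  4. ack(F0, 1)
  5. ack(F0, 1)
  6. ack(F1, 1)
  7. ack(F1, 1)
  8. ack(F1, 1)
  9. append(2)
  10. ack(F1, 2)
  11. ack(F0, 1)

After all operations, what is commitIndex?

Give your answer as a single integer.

Answer: 2

Derivation:
Op 1: append 1 -> log_len=1
Op 2: F0 acks idx 1 -> match: F0=1 F1=0; commitIndex=1
Op 3: F1 acks idx 1 -> match: F0=1 F1=1; commitIndex=1
Op 4: F0 acks idx 1 -> match: F0=1 F1=1; commitIndex=1
Op 5: F0 acks idx 1 -> match: F0=1 F1=1; commitIndex=1
Op 6: F1 acks idx 1 -> match: F0=1 F1=1; commitIndex=1
Op 7: F1 acks idx 1 -> match: F0=1 F1=1; commitIndex=1
Op 8: F1 acks idx 1 -> match: F0=1 F1=1; commitIndex=1
Op 9: append 2 -> log_len=3
Op 10: F1 acks idx 2 -> match: F0=1 F1=2; commitIndex=2
Op 11: F0 acks idx 1 -> match: F0=1 F1=2; commitIndex=2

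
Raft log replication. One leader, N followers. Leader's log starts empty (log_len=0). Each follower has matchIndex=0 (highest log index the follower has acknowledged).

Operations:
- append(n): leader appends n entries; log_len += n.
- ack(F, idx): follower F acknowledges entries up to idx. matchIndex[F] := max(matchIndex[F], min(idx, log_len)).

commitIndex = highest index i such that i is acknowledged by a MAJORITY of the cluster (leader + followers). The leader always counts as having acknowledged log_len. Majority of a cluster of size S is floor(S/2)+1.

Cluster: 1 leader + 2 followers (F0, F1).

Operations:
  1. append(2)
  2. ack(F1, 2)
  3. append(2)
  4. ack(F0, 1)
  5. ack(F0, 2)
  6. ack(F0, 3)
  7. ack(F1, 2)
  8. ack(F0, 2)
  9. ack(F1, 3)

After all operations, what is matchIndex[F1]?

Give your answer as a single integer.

Answer: 3

Derivation:
Op 1: append 2 -> log_len=2
Op 2: F1 acks idx 2 -> match: F0=0 F1=2; commitIndex=2
Op 3: append 2 -> log_len=4
Op 4: F0 acks idx 1 -> match: F0=1 F1=2; commitIndex=2
Op 5: F0 acks idx 2 -> match: F0=2 F1=2; commitIndex=2
Op 6: F0 acks idx 3 -> match: F0=3 F1=2; commitIndex=3
Op 7: F1 acks idx 2 -> match: F0=3 F1=2; commitIndex=3
Op 8: F0 acks idx 2 -> match: F0=3 F1=2; commitIndex=3
Op 9: F1 acks idx 3 -> match: F0=3 F1=3; commitIndex=3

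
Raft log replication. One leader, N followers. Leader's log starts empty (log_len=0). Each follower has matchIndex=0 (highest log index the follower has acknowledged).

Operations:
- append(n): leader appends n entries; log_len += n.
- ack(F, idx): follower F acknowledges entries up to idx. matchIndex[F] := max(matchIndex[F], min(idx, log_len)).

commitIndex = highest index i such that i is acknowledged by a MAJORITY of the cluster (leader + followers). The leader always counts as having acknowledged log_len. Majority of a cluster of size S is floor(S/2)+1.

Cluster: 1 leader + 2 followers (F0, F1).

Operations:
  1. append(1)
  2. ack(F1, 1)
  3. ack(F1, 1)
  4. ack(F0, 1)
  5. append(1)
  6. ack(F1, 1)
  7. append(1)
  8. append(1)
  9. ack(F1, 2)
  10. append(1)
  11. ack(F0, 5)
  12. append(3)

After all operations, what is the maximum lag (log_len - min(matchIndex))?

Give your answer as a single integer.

Answer: 6

Derivation:
Op 1: append 1 -> log_len=1
Op 2: F1 acks idx 1 -> match: F0=0 F1=1; commitIndex=1
Op 3: F1 acks idx 1 -> match: F0=0 F1=1; commitIndex=1
Op 4: F0 acks idx 1 -> match: F0=1 F1=1; commitIndex=1
Op 5: append 1 -> log_len=2
Op 6: F1 acks idx 1 -> match: F0=1 F1=1; commitIndex=1
Op 7: append 1 -> log_len=3
Op 8: append 1 -> log_len=4
Op 9: F1 acks idx 2 -> match: F0=1 F1=2; commitIndex=2
Op 10: append 1 -> log_len=5
Op 11: F0 acks idx 5 -> match: F0=5 F1=2; commitIndex=5
Op 12: append 3 -> log_len=8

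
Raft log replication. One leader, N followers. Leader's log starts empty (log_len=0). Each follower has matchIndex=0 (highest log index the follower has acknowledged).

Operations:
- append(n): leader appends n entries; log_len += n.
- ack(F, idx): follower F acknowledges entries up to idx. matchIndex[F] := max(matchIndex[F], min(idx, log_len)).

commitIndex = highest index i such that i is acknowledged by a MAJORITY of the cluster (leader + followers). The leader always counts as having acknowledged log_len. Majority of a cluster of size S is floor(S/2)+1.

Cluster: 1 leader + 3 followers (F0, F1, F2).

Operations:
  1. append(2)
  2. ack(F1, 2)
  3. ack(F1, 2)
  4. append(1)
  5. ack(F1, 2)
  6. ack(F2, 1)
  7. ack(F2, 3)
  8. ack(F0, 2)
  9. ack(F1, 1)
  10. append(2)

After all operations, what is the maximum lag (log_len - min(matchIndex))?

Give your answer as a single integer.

Op 1: append 2 -> log_len=2
Op 2: F1 acks idx 2 -> match: F0=0 F1=2 F2=0; commitIndex=0
Op 3: F1 acks idx 2 -> match: F0=0 F1=2 F2=0; commitIndex=0
Op 4: append 1 -> log_len=3
Op 5: F1 acks idx 2 -> match: F0=0 F1=2 F2=0; commitIndex=0
Op 6: F2 acks idx 1 -> match: F0=0 F1=2 F2=1; commitIndex=1
Op 7: F2 acks idx 3 -> match: F0=0 F1=2 F2=3; commitIndex=2
Op 8: F0 acks idx 2 -> match: F0=2 F1=2 F2=3; commitIndex=2
Op 9: F1 acks idx 1 -> match: F0=2 F1=2 F2=3; commitIndex=2
Op 10: append 2 -> log_len=5

Answer: 3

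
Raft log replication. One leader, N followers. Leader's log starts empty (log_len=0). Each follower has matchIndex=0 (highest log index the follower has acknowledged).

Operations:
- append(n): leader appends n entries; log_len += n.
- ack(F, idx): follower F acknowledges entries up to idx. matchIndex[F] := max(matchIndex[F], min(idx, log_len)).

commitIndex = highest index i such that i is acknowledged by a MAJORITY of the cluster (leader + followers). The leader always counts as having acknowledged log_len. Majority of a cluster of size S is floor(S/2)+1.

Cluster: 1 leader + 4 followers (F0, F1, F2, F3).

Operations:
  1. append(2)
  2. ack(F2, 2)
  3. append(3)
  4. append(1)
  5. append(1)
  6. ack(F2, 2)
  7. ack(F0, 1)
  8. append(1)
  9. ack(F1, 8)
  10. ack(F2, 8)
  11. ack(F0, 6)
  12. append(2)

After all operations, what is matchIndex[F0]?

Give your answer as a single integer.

Op 1: append 2 -> log_len=2
Op 2: F2 acks idx 2 -> match: F0=0 F1=0 F2=2 F3=0; commitIndex=0
Op 3: append 3 -> log_len=5
Op 4: append 1 -> log_len=6
Op 5: append 1 -> log_len=7
Op 6: F2 acks idx 2 -> match: F0=0 F1=0 F2=2 F3=0; commitIndex=0
Op 7: F0 acks idx 1 -> match: F0=1 F1=0 F2=2 F3=0; commitIndex=1
Op 8: append 1 -> log_len=8
Op 9: F1 acks idx 8 -> match: F0=1 F1=8 F2=2 F3=0; commitIndex=2
Op 10: F2 acks idx 8 -> match: F0=1 F1=8 F2=8 F3=0; commitIndex=8
Op 11: F0 acks idx 6 -> match: F0=6 F1=8 F2=8 F3=0; commitIndex=8
Op 12: append 2 -> log_len=10

Answer: 6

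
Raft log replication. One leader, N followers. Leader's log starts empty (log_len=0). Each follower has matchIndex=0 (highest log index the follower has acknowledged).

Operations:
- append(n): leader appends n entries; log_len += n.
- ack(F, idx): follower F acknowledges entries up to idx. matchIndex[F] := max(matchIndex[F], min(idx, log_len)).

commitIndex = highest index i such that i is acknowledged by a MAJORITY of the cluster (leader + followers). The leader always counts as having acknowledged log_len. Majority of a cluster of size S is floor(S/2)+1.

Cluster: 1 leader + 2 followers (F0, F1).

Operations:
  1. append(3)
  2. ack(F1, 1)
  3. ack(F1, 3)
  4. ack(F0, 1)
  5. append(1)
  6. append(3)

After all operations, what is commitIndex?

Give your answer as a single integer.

Answer: 3

Derivation:
Op 1: append 3 -> log_len=3
Op 2: F1 acks idx 1 -> match: F0=0 F1=1; commitIndex=1
Op 3: F1 acks idx 3 -> match: F0=0 F1=3; commitIndex=3
Op 4: F0 acks idx 1 -> match: F0=1 F1=3; commitIndex=3
Op 5: append 1 -> log_len=4
Op 6: append 3 -> log_len=7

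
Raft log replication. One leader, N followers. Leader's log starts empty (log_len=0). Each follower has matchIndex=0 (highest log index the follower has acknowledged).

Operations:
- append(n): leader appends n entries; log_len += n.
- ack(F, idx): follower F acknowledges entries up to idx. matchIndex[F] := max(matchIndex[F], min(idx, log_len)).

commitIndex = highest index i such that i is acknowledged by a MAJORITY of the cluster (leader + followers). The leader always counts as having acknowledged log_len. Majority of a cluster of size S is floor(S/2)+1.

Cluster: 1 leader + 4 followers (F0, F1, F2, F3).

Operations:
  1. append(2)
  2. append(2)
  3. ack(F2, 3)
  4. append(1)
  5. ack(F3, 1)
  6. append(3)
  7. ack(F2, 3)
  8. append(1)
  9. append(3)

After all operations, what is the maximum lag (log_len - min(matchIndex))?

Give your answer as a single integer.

Op 1: append 2 -> log_len=2
Op 2: append 2 -> log_len=4
Op 3: F2 acks idx 3 -> match: F0=0 F1=0 F2=3 F3=0; commitIndex=0
Op 4: append 1 -> log_len=5
Op 5: F3 acks idx 1 -> match: F0=0 F1=0 F2=3 F3=1; commitIndex=1
Op 6: append 3 -> log_len=8
Op 7: F2 acks idx 3 -> match: F0=0 F1=0 F2=3 F3=1; commitIndex=1
Op 8: append 1 -> log_len=9
Op 9: append 3 -> log_len=12

Answer: 12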